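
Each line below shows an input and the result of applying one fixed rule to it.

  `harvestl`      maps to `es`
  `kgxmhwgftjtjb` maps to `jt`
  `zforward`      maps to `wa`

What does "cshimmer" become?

mm

The transformation: delete the last 2 characters, then keep only the last 2 characters.
Working it through for "cshimmer": intermediate "cshimm", final "mm".
(Check on "harvestl": → "harves" → "es" ✓)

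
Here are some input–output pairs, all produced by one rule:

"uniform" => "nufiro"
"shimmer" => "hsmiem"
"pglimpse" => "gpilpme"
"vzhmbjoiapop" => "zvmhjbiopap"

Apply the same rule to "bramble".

rbmalb

Each output is the input with this applied: swap each adjacent pair of characters (1↔2, 3↔4, ...), then delete the last character.
Starting from "bramble": after the first operation, "rbmalbe"; after the second, "rbmalb".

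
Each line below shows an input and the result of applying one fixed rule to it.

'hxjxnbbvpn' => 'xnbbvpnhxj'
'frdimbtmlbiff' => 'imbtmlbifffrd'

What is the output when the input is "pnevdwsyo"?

vdwsyopne

In each case the input is transformed by: move the first 3 characters to the end (rotate left by 3).
"pnevdwsyo" → "vdwsyopne".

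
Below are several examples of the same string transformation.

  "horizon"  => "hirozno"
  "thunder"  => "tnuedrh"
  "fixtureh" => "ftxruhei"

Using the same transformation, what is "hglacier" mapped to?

halicreg

The rule is to swap each adjacent pair of characters (1↔2, 3↔4, ...), then move the first character to the end.
On "hglacier": the first step gives "ghalicre", and the second then gives "halicreg".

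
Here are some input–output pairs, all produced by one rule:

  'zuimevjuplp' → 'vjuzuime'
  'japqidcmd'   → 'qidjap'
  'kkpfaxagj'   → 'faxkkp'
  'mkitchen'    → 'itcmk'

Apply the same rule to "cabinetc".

Rule — delete the last 3 characters, then move the last 3 characters to the front (rotate right by 3).
"cabinetc" → "cabin" → "binca".

binca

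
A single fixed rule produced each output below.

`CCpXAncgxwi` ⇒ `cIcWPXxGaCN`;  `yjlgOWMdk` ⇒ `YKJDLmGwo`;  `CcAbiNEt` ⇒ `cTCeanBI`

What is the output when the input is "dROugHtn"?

Rule — flip the case of every letter, then take characters alternately from the front and the back (1st, last, 2nd, 2nd-last, ...).
Starting from "dROugHtn": after the first operation, "DroUGhTN"; after the second, "DNrTohUG".
(Check on "CCpXAncgxwi": → "ccPxaNCGXWI" → "cIcWPXxGaCN" ✓)

DNrTohUG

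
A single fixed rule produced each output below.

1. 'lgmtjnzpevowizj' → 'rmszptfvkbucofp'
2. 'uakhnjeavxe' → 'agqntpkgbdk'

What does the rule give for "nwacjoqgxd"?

In each case the input is transformed by: shift every letter 6 places forward in the alphabet (wrapping around).
On "nwacjoqgxd" that produces "tcgipuwmdj".

tcgipuwmdj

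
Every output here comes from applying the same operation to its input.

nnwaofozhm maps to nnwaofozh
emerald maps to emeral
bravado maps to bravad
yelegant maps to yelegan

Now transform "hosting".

hostin

Each output is the input with this applied: delete the last character.
For "hosting" the result is "hostin".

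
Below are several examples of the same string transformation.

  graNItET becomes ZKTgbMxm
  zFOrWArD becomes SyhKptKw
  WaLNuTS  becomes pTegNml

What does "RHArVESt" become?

The rule is to flip the case of every letter, then shift every letter 7 places backward in the alphabet (wrapping around).
On "RHArVESt": the first step gives "rhaRvesT", and the second then gives "katKoxlM".

katKoxlM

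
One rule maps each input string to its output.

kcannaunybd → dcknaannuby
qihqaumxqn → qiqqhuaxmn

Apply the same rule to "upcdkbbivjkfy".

ypudcbkibjvfk

Looking at the pairs, the operation is to swap each adjacent pair of characters (1↔2, 3↔4, ...), then move the last character to the front.
Starting from "upcdkbbivjkfy": after the first operation, "pudcbkibjvfky"; after the second, "ypudcbkibjvfk".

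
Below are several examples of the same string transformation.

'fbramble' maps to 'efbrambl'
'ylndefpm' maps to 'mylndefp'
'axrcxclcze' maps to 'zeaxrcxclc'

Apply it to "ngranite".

engranit

The pattern: move the first 3 characters to the end (rotate left by 3), then swap the front and back halves of the string.
Starting from "ngranite": after the first operation, "anitengr"; after the second, "engranit".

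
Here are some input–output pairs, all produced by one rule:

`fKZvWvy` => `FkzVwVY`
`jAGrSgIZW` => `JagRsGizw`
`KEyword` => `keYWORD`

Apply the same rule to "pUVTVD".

The transformation: flip the case of every letter.
For "pUVTVD" the result is "Puvtvd".

Puvtvd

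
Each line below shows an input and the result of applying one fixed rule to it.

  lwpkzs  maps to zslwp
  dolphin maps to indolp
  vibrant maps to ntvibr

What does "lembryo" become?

yolemb

Rule — move the last 2 characters to the front (rotate right by 2), then delete the last character.
Starting from "lembryo": after the first operation, "yolembr"; after the second, "yolemb".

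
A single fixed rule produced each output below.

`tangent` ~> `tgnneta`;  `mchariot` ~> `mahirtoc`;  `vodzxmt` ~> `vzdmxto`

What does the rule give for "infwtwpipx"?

The pattern: swap each adjacent pair of characters (1↔2, 3↔4, ...), then move the first character to the end.
Doing the same to "infwtwpipx": "iwfwtipxpn".

iwfwtipxpn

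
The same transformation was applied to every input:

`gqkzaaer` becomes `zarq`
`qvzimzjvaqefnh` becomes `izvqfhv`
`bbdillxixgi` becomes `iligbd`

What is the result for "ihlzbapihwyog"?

What's happening: move the first 3 characters to the end (rotate left by 3), then keep every other character starting from the first (positions 1st, 3rd, 5th, ...).
"ihlzbapihwyog" → "zbapihwyogihl" → "zaiwoil".

zaiwoil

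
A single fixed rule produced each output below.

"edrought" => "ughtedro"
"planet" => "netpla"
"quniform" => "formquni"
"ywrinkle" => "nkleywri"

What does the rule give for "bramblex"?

Looking at the pairs, the operation is to swap the front and back halves of the string.
For "bramblex" the result is "blexbram".

blexbram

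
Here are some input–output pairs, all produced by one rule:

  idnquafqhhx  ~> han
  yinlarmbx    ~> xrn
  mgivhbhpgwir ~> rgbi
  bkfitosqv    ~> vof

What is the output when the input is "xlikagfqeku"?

egi

The rule is to keep one character in every 3, starting at position 3 (positions 3rd, 6th, 9th, ...), then reverse the string.
For "xlikagfqeku" the result is "egi".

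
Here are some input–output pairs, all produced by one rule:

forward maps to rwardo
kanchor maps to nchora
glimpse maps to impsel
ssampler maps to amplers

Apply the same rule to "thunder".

The transformation: delete the first character, then move the first character to the end.
"thunder" → "hunder" → "underh".
(Check on "kanchor": → "anchor" → "nchora" ✓)

underh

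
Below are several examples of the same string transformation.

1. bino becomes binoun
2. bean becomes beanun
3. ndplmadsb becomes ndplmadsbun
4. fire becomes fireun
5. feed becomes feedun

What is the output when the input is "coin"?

coinun

What's happening: append "un".
Applying that to "coin" gives "coinun".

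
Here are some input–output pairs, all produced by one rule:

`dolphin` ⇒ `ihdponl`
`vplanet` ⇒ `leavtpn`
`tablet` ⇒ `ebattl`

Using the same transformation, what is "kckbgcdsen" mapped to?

ccbsnkkged

The rule is to sort the characters into reverse alphabetical order, then move the last 3 characters to the front (rotate right by 3).
For "kckbgcdsen", step one produces "snkkgedccb"; step two turns that into "ccbsnkkged".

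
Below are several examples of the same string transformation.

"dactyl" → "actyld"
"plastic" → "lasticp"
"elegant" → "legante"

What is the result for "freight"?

reightf

Looking at the pairs, the operation is to move the first character to the end.
Applying that to "freight" gives "reightf".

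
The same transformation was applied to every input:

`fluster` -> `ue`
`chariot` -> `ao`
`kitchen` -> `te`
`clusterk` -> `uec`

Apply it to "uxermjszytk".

Rule — move the first character to the end, then keep one character in every 3, starting at position 2 (positions 2nd, 5th, 8th, ...).
For "uxermjszytk", step one produces "xermjszytku"; step two turns that into "ejyu".
(Check on "fluster": → "lusterf" → "ue" ✓)

ejyu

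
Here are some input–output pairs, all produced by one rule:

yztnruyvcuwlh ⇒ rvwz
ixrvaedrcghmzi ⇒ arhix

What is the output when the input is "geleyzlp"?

In each case the input is transformed by: keep one character in every 3, starting at position 2 (positions 2nd, 5th, 8th, ...), then move the first character to the end.
Applying that to "geleyzlp" gives "ype".
(Check on "yztnruyvcuwlh": → "zrvw" → "rvwz" ✓)

ype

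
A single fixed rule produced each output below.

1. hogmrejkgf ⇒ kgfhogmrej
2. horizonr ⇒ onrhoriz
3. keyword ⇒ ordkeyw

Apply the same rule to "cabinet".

netcabi

What's happening: move the last 3 characters to the front (rotate right by 3).
On "cabinet" that produces "netcabi".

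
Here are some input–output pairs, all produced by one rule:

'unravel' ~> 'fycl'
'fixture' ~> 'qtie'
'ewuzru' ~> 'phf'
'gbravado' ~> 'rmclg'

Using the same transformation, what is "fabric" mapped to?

qlm

Each output is the input with this applied: delete the last 3 characters, then shift every letter 11 places forward in the alphabet (wrapping around).
Applying both steps to "fabric": "fab", then "qlm".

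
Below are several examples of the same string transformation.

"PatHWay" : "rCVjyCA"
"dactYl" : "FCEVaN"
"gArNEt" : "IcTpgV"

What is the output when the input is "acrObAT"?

The pattern: flip the case of every letter, then shift every letter 2 places forward in the alphabet (wrapping around).
On "acrObAT": the first step gives "ACRoBat", and the second then gives "CETqDcv".
(Check on "PatHWay": → "pAThwAY" → "rCVjyCA" ✓)

CETqDcv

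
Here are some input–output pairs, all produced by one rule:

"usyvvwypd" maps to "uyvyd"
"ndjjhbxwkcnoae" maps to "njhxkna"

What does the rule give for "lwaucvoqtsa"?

The rule is to keep every other character starting from the first (positions 1st, 3rd, 5th, ...).
Applying that to "lwaucvoqtsa" gives "lacota".

lacota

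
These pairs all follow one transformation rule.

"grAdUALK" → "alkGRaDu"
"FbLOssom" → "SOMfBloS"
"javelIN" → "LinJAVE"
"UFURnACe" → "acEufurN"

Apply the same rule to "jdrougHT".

What's happening: move the last 3 characters to the front (rotate right by 3), then flip the case of every letter.
So "jdrougHT" becomes "GhtJDROU".

GhtJDROU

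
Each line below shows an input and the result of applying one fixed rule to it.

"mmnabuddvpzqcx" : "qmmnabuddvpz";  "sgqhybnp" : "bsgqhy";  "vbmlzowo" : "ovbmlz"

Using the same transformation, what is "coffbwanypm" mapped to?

In each case the input is transformed by: delete the last 2 characters, then move the last character to the front.
"coffbwanypm" → "coffbwany" → "ycoffbwan".

ycoffbwan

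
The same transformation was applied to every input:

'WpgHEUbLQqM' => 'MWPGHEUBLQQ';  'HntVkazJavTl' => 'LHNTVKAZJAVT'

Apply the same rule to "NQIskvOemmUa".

In each case the input is transformed by: move the last character to the front, then convert every letter to uppercase.
Applying both steps to "NQIskvOemmUa": "aNQIskvOemmU", then "ANQISKVOEMMU".

ANQISKVOEMMU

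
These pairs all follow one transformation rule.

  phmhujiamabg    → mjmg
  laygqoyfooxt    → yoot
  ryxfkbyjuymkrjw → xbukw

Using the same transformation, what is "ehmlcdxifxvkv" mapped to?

The transformation: keep one character in every 3, starting at position 3 (positions 3rd, 6th, 9th, ...).
"ehmlcdxifxvkv" → "mdfk".

mdfk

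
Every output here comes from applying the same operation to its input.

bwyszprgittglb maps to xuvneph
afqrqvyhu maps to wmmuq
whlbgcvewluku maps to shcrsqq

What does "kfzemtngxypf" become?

gvijtl

The transformation: keep every other character starting from the first (positions 1st, 3rd, 5th, ...), then shift every letter 4 places backward in the alphabet (wrapping around).
Working it through for "kfzemtngxypf": intermediate "kzmnxp", final "gvijtl".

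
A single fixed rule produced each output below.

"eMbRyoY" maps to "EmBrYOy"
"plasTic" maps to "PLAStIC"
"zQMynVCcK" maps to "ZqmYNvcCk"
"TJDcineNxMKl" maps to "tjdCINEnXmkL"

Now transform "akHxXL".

AKhXxl

In each case the input is transformed by: flip the case of every letter.
Applying that to "akHxXL" gives "AKhXxl".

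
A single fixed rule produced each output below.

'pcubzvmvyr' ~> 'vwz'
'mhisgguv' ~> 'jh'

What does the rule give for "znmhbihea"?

njb

Each output is the input with this applied: keep one character in every 3, starting at position 3 (positions 3rd, 6th, 9th, ...), then shift every letter 1 place forward in the alphabet (wrapping around).
Starting from "znmhbihea": after the first operation, "mia"; after the second, "njb".
(Check on "mhisgguv": → "ig" → "jh" ✓)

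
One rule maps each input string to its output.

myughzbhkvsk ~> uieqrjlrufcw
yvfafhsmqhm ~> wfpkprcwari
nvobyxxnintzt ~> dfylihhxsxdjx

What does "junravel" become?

In each case the input is transformed by: shift every letter 10 places forward in the alphabet (wrapping around), then swap the first and last characters.
Applying both steps to "junravel": "texbkfov", then "vexbkfot".

vexbkfot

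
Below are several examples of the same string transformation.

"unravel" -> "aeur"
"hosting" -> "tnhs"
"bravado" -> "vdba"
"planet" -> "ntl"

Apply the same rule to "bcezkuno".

zuoc

The rule is to move the first 3 characters to the end (rotate left by 3), then keep every other character starting from the first (positions 1st, 3rd, 5th, ...).
"bcezkuno" → "zkunobce" → "zuoc".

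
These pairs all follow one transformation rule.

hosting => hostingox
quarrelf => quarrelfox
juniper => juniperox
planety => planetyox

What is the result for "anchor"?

anchorox

In each case the input is transformed by: append "ox".
For "anchor" the result is "anchorox".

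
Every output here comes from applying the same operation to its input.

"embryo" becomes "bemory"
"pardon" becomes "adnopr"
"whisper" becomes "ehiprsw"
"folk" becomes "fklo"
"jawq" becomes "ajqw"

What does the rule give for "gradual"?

aadglru

The transformation: sort the characters into alphabetical order.
On "gradual" that produces "aadglru".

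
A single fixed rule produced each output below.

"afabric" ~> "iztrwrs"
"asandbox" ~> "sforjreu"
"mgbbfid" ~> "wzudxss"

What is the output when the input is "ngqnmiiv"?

Rule — shift every letter 9 places backward in the alphabet (wrapping around), then move the last 3 characters to the front (rotate right by 3).
"ngqnmiiv" → "exhedzzm" → "zzmexhed".

zzmexhed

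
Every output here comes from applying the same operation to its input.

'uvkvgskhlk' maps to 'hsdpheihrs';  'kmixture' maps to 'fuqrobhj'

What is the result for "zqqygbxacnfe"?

nvdyuxzkcbwn

Rule — shift every letter 3 places backward in the alphabet (wrapping around), then move the first 2 characters to the end (rotate left by 2).
For "zqqygbxacnfe" the result is "nvdyuxzkcbwn".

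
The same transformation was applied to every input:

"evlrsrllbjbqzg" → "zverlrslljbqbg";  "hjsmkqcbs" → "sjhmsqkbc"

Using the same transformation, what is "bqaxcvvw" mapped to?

Rule — swap each adjacent pair of characters (1↔2, 3↔4, ...), then move the last character to the front.
Working it through for "bqaxcvvw": intermediate "qbxavcwv", final "vqbxavcw".
(Check on "hjsmkqcbs": → "jhmsqkbcs" → "sjhmsqkbc" ✓)

vqbxavcw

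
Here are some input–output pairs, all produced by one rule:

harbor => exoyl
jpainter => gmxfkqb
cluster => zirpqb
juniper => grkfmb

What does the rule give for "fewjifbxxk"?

The rule is to delete the last character, then shift every letter 3 places backward in the alphabet (wrapping around).
Working it through for "fewjifbxxk": intermediate "fewjifbxx", final "cbtgfcyuu".

cbtgfcyuu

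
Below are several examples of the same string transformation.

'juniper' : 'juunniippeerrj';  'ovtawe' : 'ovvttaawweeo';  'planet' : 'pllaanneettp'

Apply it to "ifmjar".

What's happening: double every character, then move the first character to the end.
Working it through for "ifmjar": intermediate "iiffmmjjaarr", final "iffmmjjaarri".

iffmmjjaarri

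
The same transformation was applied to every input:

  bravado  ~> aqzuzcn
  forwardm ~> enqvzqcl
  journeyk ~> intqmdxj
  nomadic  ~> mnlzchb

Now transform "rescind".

qdrbhmc

The transformation: shift every letter 1 place backward in the alphabet (wrapping around).
Applying that to "rescind" gives "qdrbhmc".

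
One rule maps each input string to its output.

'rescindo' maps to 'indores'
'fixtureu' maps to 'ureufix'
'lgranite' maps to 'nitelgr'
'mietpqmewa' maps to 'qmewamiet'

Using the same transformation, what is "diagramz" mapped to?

The transformation: swap the front and back halves of the string, then delete the last character.
Working it through for "diagramz": intermediate "ramzdiag", final "ramzdia".

ramzdia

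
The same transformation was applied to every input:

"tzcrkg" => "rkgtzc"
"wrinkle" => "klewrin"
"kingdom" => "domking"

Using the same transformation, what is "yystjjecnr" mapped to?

In each case the input is transformed by: move the last 3 characters to the front (rotate right by 3).
"yystjjecnr" → "cnryystjje".

cnryystjje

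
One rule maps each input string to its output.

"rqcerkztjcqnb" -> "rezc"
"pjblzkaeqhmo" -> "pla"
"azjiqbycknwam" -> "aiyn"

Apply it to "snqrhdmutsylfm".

srms

Rule — delete the last 3 characters, then keep one character in every 3, starting at position 1 (positions 1st, 4th, 7th, ...).
On "snqrhdmutsylfm": the first step gives "snqrhdmutsy", and the second then gives "srms".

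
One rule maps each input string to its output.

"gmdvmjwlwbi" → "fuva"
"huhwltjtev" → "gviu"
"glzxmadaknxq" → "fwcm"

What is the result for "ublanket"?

tzd

The rule is to shift every letter 1 place backward in the alphabet (wrapping around), then keep one character in every 3, starting at position 1 (positions 1st, 4th, 7th, ...).
Working it through for "ublanket": intermediate "takzmjds", final "tzd".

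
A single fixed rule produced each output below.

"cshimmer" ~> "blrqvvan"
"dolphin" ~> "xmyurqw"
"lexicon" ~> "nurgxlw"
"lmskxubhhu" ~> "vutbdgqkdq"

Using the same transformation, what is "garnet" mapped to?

Each output is the input with this applied: shift every letter 9 places forward in the alphabet (wrapping around), then swap each adjacent pair of characters (1↔2, 3↔4, ...).
So "garnet" becomes "jpwacn".

jpwacn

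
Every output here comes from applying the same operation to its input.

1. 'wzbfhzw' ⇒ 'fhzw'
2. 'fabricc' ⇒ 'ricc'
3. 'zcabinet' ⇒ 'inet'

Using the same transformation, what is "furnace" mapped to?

The rule is to keep only the last 4 characters.
So "furnace" becomes "nace".

nace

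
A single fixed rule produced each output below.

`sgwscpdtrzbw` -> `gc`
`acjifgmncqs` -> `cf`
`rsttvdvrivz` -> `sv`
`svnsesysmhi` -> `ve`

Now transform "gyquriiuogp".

yr

The pattern: keep one character in every 3, starting at position 2 (positions 2nd, 5th, 8th, ...), then delete the last 2 characters.
For "gyquriiuogp", step one produces "yrup"; step two turns that into "yr".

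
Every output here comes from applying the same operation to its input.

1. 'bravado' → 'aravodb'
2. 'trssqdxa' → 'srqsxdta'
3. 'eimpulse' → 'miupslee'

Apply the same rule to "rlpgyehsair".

The pattern: move the first character to the end, then swap each adjacent pair of characters (1↔2, 3↔4, ...).
For "rlpgyehsair", step one produces "lpgyehsairr"; step two turns that into "plygheasrir".

plygheasrir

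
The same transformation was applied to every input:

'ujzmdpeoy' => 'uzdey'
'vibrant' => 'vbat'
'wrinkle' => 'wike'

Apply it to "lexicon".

lxcn

Looking at the pairs, the operation is to keep every other character starting from the first (positions 1st, 3rd, 5th, ...).
On "lexicon" that produces "lxcn".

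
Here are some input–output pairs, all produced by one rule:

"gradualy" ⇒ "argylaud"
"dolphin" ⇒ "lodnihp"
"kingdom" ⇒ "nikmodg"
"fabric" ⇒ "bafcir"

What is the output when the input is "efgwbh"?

gfehbw

The transformation: reverse the string, then move the last 3 characters to the front (rotate right by 3).
Working it through for "efgwbh": intermediate "hbwgfe", final "gfehbw".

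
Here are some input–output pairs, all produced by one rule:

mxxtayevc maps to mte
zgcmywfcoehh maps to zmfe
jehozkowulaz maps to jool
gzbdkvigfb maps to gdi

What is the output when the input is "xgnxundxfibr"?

The transformation: delete the last 2 characters, then keep one character in every 3, starting at position 1 (positions 1st, 4th, 7th, ...).
Starting from "xgnxundxfibr": after the first operation, "xgnxundxfi"; after the second, "xxdi".
(Check on "gzbdkvigfb": → "gzbdkvig" → "gdi" ✓)

xxdi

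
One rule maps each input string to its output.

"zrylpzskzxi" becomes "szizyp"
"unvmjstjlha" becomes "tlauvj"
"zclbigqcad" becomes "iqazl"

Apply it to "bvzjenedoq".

The pattern: keep every other character starting from the first (positions 1st, 3rd, 5th, ...), then move the last 3 characters to the front (rotate right by 3).
Applying both steps to "bvzjenedoq": "bzeeo", then "eeobz".

eeobz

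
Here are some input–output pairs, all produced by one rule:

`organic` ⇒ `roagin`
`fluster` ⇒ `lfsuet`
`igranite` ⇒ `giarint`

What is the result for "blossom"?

Each output is the input with this applied: delete the last character, then swap each adjacent pair of characters (1↔2, 3↔4, ...).
Applying both steps to "blossom": "blosso", then "lbsoos".

lbsoos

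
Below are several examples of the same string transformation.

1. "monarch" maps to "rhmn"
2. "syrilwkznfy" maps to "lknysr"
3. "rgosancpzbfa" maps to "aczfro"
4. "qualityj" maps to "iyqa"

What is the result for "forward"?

What's happening: keep every other character starting from the first (positions 1st, 3rd, 5th, ...), then move the first 2 characters to the end (rotate left by 2).
"forward" → "frad" → "adfr".

adfr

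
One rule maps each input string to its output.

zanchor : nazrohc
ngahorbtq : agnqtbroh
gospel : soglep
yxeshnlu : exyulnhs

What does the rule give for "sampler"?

The transformation: reverse the string, then move the last 3 characters to the front (rotate right by 3).
On "sampler": the first step gives "relpmas", and the second then gives "masrelp".

masrelp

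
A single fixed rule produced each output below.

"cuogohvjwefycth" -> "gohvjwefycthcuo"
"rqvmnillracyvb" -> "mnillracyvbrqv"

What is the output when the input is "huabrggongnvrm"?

brggongnvrmhua

What's happening: move the first 3 characters to the end (rotate left by 3).
Applying that to "huabrggongnvrm" gives "brggongnvrmhua".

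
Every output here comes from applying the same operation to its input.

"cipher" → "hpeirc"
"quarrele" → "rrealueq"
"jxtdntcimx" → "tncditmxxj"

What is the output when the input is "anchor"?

hconra

Rule — swap the front and back halves of the string, then take characters alternately from the front and the back (1st, last, 2nd, 2nd-last, ...).
Working it through for "anchor": intermediate "horanc", final "hconra".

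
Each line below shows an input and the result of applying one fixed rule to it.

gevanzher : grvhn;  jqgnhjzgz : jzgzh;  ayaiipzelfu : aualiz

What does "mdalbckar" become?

Looking at the pairs, the operation is to keep every other character starting from the first (positions 1st, 3rd, 5th, ...), then take characters alternately from the front and the back (1st, last, 2nd, 2nd-last, ...).
For "mdalbckar", step one produces "mabkr"; step two turns that into "mrakb".

mrakb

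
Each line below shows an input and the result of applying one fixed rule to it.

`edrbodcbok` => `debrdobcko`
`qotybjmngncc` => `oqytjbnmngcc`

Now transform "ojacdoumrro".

jocaodmurro

Each output is the input with this applied: swap each adjacent pair of characters (1↔2, 3↔4, ...).
Doing the same to "ojacdoumrro": "jocaodmurro".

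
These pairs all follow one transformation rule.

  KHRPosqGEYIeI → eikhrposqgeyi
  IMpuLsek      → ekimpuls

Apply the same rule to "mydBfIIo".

iomydbfi

What's happening: move the last 2 characters to the front (rotate right by 2), then convert every letter to lowercase.
"mydBfIIo" → "IomydBfI" → "iomydbfi".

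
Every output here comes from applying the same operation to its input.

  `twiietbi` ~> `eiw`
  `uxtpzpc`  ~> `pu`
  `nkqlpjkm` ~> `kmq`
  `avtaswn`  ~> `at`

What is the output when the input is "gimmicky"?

gky

What's happening: sort the characters into alphabetical order, then keep one character in every 3, starting at position 2 (positions 2nd, 5th, 8th, ...).
On "gimmicky": the first step gives "cgiikmmy", and the second then gives "gky".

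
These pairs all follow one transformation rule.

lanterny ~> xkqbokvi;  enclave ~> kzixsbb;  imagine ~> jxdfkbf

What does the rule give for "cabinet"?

xyfkbqz

Rule — shift every letter 3 places backward in the alphabet (wrapping around), then move the first character to the end.
Working it through for "cabinet": intermediate "zxyfkbq", final "xyfkbqz".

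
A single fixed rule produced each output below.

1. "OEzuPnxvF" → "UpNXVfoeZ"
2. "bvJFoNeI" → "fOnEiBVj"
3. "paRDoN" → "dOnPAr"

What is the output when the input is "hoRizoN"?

IZOnHOr

Rule — move the first 3 characters to the end (rotate left by 3), then flip the case of every letter.
Applying both steps to "hoRizoN": "izoNhoR", then "IZOnHOr".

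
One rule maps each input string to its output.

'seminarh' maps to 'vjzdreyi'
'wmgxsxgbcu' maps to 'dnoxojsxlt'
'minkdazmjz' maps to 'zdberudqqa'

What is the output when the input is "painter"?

rgezvki

Each output is the input with this applied: swap each adjacent pair of characters (1↔2, 3↔4, ...), then shift every letter 9 places backward in the alphabet (wrapping around).
Applying both steps to "painter": "apnietr", then "rgezvki".
(Check on "minkdazmjz": → "imknadmzzj" → "zdberudqqa" ✓)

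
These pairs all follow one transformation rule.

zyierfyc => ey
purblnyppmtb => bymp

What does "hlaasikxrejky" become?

akey

The pattern: move the first character to the end, then keep one character in every 3, starting at position 3 (positions 3rd, 6th, 9th, ...).
Applying both steps to "hlaasikxrejky": "laasikxrejkyh", then "akey".
(Check on "zyierfyc": → "yierfycz" → "ey" ✓)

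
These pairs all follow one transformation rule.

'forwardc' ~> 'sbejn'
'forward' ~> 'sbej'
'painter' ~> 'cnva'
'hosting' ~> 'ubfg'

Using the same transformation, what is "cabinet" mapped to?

pnov

What's happening: shift every letter 13 places forward in the alphabet (wrapping around) — i.e. ROT13, then delete the last 3 characters.
Doing the same to "cabinet": "pnov".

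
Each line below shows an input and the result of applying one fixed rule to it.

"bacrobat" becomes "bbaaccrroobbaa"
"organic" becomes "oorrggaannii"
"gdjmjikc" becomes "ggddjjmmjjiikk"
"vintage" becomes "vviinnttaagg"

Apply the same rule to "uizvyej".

The rule is to delete the last character, then double every character.
Starting from "uizvyej": after the first operation, "uizvye"; after the second, "uuiizzvvyyee".

uuiizzvvyyee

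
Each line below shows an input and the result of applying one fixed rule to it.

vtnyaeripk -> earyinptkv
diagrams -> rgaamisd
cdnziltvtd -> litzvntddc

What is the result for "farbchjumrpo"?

Looking at the pairs, the operation is to swap the front and back halves of the string, then take characters alternately from the front and the back (1st, last, 2nd, 2nd-last, ...).
Working it through for "farbchjumrpo": intermediate "jumrpofarbch", final "jhucmbrrpaof".

jhucmbrrpaof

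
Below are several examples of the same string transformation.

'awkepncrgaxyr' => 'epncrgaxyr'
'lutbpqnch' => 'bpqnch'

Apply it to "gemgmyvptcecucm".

The transformation: delete the first 3 characters.
Doing the same to "gemgmyvptcecucm": "gmyvptcecucm".

gmyvptcecucm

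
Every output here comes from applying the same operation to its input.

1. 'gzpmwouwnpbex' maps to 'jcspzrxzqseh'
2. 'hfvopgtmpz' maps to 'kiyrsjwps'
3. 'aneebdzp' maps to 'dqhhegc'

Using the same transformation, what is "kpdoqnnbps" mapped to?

Each output is the input with this applied: shift every letter 3 places forward in the alphabet (wrapping around), then delete the last character.
On "kpdoqnnbps": the first step gives "nsgrtqqesv", and the second then gives "nsgrtqqes".

nsgrtqqes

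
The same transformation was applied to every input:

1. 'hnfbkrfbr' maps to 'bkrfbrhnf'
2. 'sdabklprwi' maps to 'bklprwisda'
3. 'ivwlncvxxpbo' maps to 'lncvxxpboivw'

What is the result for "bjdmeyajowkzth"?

meyajowkzthbjd

The pattern: move the first 3 characters to the end (rotate left by 3).
So "bjdmeyajowkzth" becomes "meyajowkzthbjd".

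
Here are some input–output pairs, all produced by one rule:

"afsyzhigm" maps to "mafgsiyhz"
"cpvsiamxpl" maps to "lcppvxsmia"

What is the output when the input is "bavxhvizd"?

dbazvixvh

The transformation: swap the first and last characters, then take characters alternately from the front and the back (1st, last, 2nd, 2nd-last, ...).
For "bavxhvizd", step one produces "davxhvizb"; step two turns that into "dbazvixvh".
(Check on "afsyzhigm": → "mfsyzhiga" → "mafgsiyhz" ✓)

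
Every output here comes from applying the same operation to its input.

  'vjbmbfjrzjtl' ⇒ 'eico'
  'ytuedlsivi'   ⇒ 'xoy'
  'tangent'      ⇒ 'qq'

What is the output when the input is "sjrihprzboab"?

usee

Rule — keep one character in every 3, starting at position 3 (positions 3rd, 6th, 9th, ...), then shift every letter 3 places forward in the alphabet (wrapping around).
Working it through for "sjrihprzboab": intermediate "rpbb", final "usee".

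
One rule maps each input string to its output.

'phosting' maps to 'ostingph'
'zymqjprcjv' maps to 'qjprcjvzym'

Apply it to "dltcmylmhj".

The rule is to swap the front and back halves of the string, then move the last 2 characters to the front (rotate right by 2).
Working it through for "dltcmylmhj": intermediate "ylmhjdltcm", final "cmylmhjdlt".

cmylmhjdlt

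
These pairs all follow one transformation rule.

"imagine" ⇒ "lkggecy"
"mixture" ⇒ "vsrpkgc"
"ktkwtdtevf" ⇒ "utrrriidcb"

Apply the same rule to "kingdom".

mlkigeb

In each case the input is transformed by: sort the characters into reverse alphabetical order, then shift every letter 2 places backward in the alphabet (wrapping around).
For "kingdom" the result is "mlkigeb".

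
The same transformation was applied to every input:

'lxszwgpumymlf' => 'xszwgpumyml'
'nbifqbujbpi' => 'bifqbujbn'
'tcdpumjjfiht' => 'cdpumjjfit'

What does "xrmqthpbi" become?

The pattern: delete the last 2 characters, then move the first character to the end.
Working it through for "xrmqthpbi": intermediate "xrmqthp", final "rmqthpx".
(Check on "lxszwgpumymlf": → "lxszwgpumym" → "xszwgpumyml" ✓)

rmqthpx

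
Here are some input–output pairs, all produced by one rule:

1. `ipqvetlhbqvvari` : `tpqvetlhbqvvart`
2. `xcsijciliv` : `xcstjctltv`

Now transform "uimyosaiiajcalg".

utmyosattajcalg

Looking at the pairs, the operation is to replace every "i" with "t".
"uimyosaiiajcalg" → "utmyosattajcalg".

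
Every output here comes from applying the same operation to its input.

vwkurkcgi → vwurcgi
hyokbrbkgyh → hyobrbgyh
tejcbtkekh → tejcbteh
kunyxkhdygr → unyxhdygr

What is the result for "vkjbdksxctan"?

The transformation: remove every "k".
Applying that to "vkjbdksxctan" gives "vjbdsxctan".

vjbdsxctan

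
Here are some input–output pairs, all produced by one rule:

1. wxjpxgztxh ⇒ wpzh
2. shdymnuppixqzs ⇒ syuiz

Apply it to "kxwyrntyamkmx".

kytmx

What's happening: keep one character in every 3, starting at position 1 (positions 1st, 4th, 7th, ...).
Applying that to "kxwyrntyamkmx" gives "kytmx".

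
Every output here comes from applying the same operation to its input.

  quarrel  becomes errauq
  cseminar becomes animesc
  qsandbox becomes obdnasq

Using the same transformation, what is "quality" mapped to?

Looking at the pairs, the operation is to reverse the string, then delete the first character.
On "quality" that produces "tilauq".
(Check on "qsandbox": → "xobdnasq" → "obdnasq" ✓)

tilauq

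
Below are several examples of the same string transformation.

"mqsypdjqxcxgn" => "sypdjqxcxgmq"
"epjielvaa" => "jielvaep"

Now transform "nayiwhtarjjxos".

What's happening: delete the last character, then move the first 2 characters to the end (rotate left by 2).
Applying both steps to "nayiwhtarjjxos": "nayiwhtarjjxo", then "yiwhtarjjxona".

yiwhtarjjxona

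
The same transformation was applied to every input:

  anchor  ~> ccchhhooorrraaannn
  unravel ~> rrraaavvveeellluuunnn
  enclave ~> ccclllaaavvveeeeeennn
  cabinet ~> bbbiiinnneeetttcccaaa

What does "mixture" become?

xxxtttuuurrreeemmmiii

The transformation: move the first 2 characters to the end (rotate left by 2), then repeat every character 3 times.
Starting from "mixture": after the first operation, "xturemi"; after the second, "xxxtttuuurrreeemmmiii".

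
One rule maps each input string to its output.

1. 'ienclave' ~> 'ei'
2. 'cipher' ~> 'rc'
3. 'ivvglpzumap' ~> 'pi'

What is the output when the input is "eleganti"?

Each output is the input with this applied: move the first character to the end, then keep only the last 2 characters.
"eleganti" → "legantie" → "ie".

ie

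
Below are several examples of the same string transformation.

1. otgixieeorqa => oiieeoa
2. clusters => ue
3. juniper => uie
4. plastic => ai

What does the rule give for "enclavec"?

eae

The pattern: keep only the vowels.
So "enclavec" becomes "eae".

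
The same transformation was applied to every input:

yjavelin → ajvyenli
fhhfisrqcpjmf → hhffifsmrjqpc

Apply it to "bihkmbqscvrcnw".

Rule — move the first 2 characters to the end (rotate left by 2), then take characters alternately from the front and the back (1st, last, 2nd, 2nd-last, ...).
Starting from "bihkmbqscvrcnw": after the first operation, "hkmbqscvrcnwbi"; after the second, "hikbmwbnqcsrcv".

hikbmwbnqcsrcv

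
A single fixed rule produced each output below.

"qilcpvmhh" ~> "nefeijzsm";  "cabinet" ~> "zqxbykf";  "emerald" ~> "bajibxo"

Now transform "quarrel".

nirbxoo

The transformation: shift every letter 3 places backward in the alphabet (wrapping around), then take characters alternately from the front and the back (1st, last, 2nd, 2nd-last, ...).
For "quarrel", step one produces "nrxoobi"; step two turns that into "nirbxoo".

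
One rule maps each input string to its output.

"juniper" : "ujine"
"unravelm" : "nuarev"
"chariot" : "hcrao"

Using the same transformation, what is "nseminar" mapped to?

The transformation: swap each adjacent pair of characters (1↔2, 3↔4, ...), then delete the last 2 characters.
For "nseminar", step one produces "snmenira"; step two turns that into "snmeni".

snmeni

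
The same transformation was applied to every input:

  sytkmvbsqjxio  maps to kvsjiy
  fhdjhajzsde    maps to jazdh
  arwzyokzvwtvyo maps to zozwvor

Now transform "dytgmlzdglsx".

The rule is to keep every other character starting from the second (positions 2nd, 4th, 6th, ...), then move the first character to the end.
Starting from "dytgmlzdglsx": after the first operation, "ygldlx"; after the second, "gldlxy".

gldlxy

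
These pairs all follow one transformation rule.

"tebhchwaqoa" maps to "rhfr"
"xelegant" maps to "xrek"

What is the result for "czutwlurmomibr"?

The transformation: shift every letter 9 places backward in the alphabet (wrapping around), then keep only the last 4 characters.
"czutwlurmomibr" → "tqlknclidfdzsi" → "dzsi".
(Check on "xelegant": → "ovcvxrek" → "xrek" ✓)

dzsi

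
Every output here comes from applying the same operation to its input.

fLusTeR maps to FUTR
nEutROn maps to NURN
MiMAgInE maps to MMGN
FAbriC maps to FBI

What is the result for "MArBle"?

MRL

Rule — keep every other character starting from the first (positions 1st, 3rd, 5th, ...), then convert every letter to uppercase.
"MArBle" → "Mrl" → "MRL".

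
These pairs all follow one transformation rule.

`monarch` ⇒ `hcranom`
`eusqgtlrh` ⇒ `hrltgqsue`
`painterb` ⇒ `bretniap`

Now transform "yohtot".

tothoy

Rule — reverse the string.
"yohtot" → "tothoy".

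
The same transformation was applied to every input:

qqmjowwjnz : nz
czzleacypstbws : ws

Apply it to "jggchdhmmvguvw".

The pattern: keep only the last 2 characters.
So "jggchdhmmvguvw" becomes "vw".

vw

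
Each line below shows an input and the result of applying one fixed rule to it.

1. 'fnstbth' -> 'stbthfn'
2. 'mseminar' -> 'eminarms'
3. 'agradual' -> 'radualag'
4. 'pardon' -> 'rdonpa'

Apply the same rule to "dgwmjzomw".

Each output is the input with this applied: move the first 2 characters to the end (rotate left by 2).
For "dgwmjzomw" the result is "wmjzomwdg".

wmjzomwdg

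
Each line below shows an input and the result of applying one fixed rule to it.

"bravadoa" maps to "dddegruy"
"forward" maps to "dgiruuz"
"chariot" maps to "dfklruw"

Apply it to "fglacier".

dfhijlou

The pattern: sort the characters into alphabetical order, then shift every letter 3 places forward in the alphabet (wrapping around).
"fglacier" → "acefgilr" → "dfhijlou".
(Check on "bravadoa": → "aaabdorv" → "dddegruy" ✓)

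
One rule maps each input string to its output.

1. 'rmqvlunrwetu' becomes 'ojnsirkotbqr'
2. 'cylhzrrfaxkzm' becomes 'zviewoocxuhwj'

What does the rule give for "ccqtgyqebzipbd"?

Rule — shift every letter 3 places backward in the alphabet (wrapping around).
So "ccqtgyqebzipbd" becomes "zznqdvnbywfmya".

zznqdvnbywfmya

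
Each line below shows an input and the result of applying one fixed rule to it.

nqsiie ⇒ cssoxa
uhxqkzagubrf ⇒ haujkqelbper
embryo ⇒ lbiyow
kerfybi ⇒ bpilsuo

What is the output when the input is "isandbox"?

What's happening: move the first 2 characters to the end (rotate left by 2), then shift every letter 10 places forward in the alphabet (wrapping around).
Applying both steps to "isandbox": "andboxis", then "kxnlyhsc".

kxnlyhsc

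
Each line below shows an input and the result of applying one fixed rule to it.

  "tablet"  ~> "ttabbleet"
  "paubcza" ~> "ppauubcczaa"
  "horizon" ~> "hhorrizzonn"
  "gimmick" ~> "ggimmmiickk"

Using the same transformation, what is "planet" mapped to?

pplaaneet

Looking at the pairs, the operation is to repeat every character 3 times, then keep every other character starting from the first (positions 1st, 3rd, 5th, ...).
Applying both steps to "planet": "ppplllaaannneeettt", then "pplaaneet".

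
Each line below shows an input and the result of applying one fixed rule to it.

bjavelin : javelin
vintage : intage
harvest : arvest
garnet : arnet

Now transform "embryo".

mbryo

Each output is the input with this applied: delete the first character.
On "embryo" that produces "mbryo".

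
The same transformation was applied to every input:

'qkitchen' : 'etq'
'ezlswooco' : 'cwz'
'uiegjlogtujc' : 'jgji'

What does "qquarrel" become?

eaq

Each output is the input with this applied: reverse the string, then keep one character in every 3, starting at position 2 (positions 2nd, 5th, 8th, ...).
"qquarrel" → "lerrauqq" → "eaq".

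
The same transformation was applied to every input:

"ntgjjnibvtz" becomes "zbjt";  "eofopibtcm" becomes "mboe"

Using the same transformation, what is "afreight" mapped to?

tif

The pattern: reverse the string, then keep one character in every 3, starting at position 1 (positions 1st, 4th, 7th, ...).
"afreight" → "thgierfa" → "tif".
(Check on "ntgjjnibvtz": → "ztvbinjjgtn" → "zbjt" ✓)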